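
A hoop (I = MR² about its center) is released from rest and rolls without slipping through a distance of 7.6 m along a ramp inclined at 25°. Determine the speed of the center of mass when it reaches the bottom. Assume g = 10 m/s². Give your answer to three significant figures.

v ≈ 5.67 m/s

The moment of inertia is MR², giving k ≡ I/(MR²) = 1.
Rolling without slipping gives ω = v/R, so the total kinetic energy is ½Mv² + ½Iω² = ½(1+k)Mv² = Mv².
The vertical drop is h = L sinθ = 7.6 × sin25° = 3.212 m.
Energy conservation: Mgh = Mv², so v = √(2gh/(1+k)) = √(2 × 10 × 3.212 / 2) ≈ 5.67 m/s.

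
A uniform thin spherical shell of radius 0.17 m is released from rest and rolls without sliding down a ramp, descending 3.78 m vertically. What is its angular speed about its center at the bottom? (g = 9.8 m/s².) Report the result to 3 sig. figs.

ω ≈ 39.2 rad/s

The moment of inertia is (2/3)MR², giving k ≡ I/(MR²) = 2/3.
Rolling without slipping gives ω = v/R, so the total kinetic energy is ½Mv² + ½Iω² = ½(1+k)Mv² = (5/6)Mv².
Energy conservation Mgh = ½(1+k)Mv² gives v = √(2gh/(1+k)) = √(2 × 9.8 × 3.78 / 1.667) = 6.667 m/s.
Then ω = v/R = 6.667 / 0.17 ≈ 39.2 rad/s.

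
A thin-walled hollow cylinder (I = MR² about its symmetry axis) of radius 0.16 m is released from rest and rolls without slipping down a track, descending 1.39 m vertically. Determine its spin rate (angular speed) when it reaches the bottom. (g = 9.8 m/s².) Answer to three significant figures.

Here I = MR², so the shape factor k = I/(MR²) = 1.
Pure rolling means v = ωR; then KE = ½Mv² + ½I(v/R)² = ½(1+k)Mv² = Mv².
Energy conservation Mgh = ½(1+k)Mv² gives v = √(2gh/(1+k)) = √(2 × 9.8 × 1.39 / 2) = 3.691 m/s.
The angular speed follows from ω = v/R = 3.691/0.16 ≈ 23.1 rad/s.

ω ≈ 23.1 rad/s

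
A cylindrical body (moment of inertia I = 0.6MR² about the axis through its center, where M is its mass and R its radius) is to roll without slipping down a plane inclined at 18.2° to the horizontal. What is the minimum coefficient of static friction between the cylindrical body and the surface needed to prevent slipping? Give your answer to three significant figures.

μ_min ≈ 0.123

Here I = 0.6MR², so the shape factor k = I/(MR²) = 0.6.
Along the incline Mg sinθ − f = Ma, and torque about the center fR = Iα = kMR²(a/R) gives f = kMa.
These give a = g sinθ/(1+k) and the required friction f = kMg sinθ/(1+k).
The normal force is N = Mg cosθ, so μ_min = f/N = k tanθ/(1+k).
μ_min = 0.6 × tan18.2° / 1.6 ≈ 0.123.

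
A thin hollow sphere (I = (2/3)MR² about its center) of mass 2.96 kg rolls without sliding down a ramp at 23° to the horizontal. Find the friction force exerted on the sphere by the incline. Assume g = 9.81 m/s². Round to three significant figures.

f ≈ 4.54 N

Here I = (2/3)MR², so the shape factor k = I/(MR²) = 2/3.
Along the incline Mg sinθ − f = Ma, and torque about the center fR = Iα = kMR²(a/R) gives f = kMa.
Combining, a = g sinθ/(1+k) and f = kMa = kMg sinθ/(1+k).
f = (2/3) × 2.96 × 9.81 × sin23° / 1.667 ≈ 4.54 N.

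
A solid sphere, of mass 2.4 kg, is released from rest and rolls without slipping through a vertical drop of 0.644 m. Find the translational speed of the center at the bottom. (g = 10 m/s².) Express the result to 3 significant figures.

The moment of inertia is (2/5)MR², giving k ≡ I/(MR²) = 0.4.
The rolling condition ω = v/R makes the rotational term ½I(v/R)² = ½kMv², so KE_total = ½(1+k)Mv² = (7/10)Mv².
Setting Mgh = (7/10)Mv² gives v = √(2gh/(1+k)) = √(2·10·0.644/1.4) ≈ 3.03 m/s.

v ≈ 3.03 m/s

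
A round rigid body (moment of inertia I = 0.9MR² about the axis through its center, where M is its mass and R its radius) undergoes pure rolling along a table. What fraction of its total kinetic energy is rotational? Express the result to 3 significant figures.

fraction ≈ 0.474

With I = 0.9MR², the ratio k = I/(MR²) is 0.9.
Since ω = v/R, the translational part is ½Mv² and the rotational part is ½I(v/R)² = ½kMv²; the total is ½(1+k)Mv².
The rotational fraction is therefore k/(1+k) = 0.9/1.9 ≈ 0.474.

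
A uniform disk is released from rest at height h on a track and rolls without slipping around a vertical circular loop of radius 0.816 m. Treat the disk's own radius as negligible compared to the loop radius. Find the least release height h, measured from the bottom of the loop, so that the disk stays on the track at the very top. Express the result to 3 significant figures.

h_min ≈ 2.24 m

Here I = (1/2)MR², so the shape factor k = I/(MR²) = 0.5.
At the top, contact is just lost when gravity alone supplies the centripetal force: Mg = Mv_top²/r, i.e. v_top² = gr.
With ω = v/R, the kinetic energy at speed v is ½(1+k)Mv² = (3/4)Mv².
Energy conservation from release (height h) to the top (height 2r): Mgh = Mg(2r) + (3/4)M·gr.
Thus h_min = 2r + (1+k)r/2 = r(2 + 1.5/2) = 0.816 × 2.75 ≈ 2.24 m.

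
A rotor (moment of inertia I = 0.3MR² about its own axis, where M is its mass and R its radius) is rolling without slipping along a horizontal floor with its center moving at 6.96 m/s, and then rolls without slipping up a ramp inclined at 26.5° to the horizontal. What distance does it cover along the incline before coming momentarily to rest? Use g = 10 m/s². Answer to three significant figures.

d ≈ 7.06 m

The moment of inertia is 0.3MR², giving k ≡ I/(MR²) = 0.3.
Since it rolls without slipping, ω = v/R and KE = ½Mv² + ½Iω² = ½(1+k)Mv² = (13/20)Mv².
Setting this equal to Mgh gives the vertical rise h = (1+k)v₀²/(2g) = 1.3×6.96²/(2×10) = 3.149 m.
The distance along the slope is d = h/sinθ = 3.149/sin26.5° ≈ 7.06 m.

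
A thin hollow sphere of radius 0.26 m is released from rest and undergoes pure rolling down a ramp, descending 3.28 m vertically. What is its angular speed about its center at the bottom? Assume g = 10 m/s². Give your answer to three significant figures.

ω ≈ 24.1 rad/s

For this body I = (2/3)MR², i.e. k = I/(MR²) = 2/3.
The rolling condition ω = v/R makes the rotational term ½I(v/R)² = ½kMv², so KE_total = ½(1+k)Mv² = (5/6)Mv².
Energy conservation Mgh = ½(1+k)Mv² gives v = √(2gh/(1+k)) = √(2 × 10 × 3.28 / 1.667) = 6.274 m/s.
Then ω = v/R = 6.274 / 0.26 ≈ 24.1 rad/s.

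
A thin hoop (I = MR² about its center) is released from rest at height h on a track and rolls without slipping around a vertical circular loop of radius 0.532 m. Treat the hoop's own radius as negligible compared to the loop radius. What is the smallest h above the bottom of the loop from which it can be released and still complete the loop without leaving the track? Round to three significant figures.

h_min ≈ 1.60 m

With I = MR², the ratio k = I/(MR²) is 1.
At the top, contact is just lost when gravity alone supplies the centripetal force: Mg = Mv_top²/r, i.e. v_top² = gr.
With ω = v/R, the kinetic energy at speed v is ½(1+k)Mv² = Mv².
Energy conservation from release (height h) to the top (height 2r): Mgh = Mg(2r) + M·gr.
Thus h_min = 2r + (1+k)r/2 = r(2 + 2/2) = 0.532 × 3 ≈ 1.60 m.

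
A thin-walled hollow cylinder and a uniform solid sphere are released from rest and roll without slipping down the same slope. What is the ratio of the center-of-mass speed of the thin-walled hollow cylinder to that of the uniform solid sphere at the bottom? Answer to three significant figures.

v_ratio ≈ 0.837

Each satisfies Mgh = ½(1+k)Mv² with k = I/(MR²), so v ∝ 1/√(1+k).
For the thin-walled hollow cylinder k = 1; for the uniform solid sphere k = 0.4.
v₁/v₂ = √((1+k₂)/(1+k₁)) = √(1.4/2) ≈ 0.837.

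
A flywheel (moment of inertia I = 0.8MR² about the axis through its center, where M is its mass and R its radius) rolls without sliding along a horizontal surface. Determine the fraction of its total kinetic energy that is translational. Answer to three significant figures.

fraction ≈ 0.556

For this body I = 0.8MR², i.e. k = I/(MR²) = 0.8.
Since ω = v/R, the translational part is ½Mv² and the rotational part is ½I(v/R)² = ½kMv²; the total is ½(1+k)Mv².
The translational fraction is therefore 1/(1+k) = 1/1.8 ≈ 0.556.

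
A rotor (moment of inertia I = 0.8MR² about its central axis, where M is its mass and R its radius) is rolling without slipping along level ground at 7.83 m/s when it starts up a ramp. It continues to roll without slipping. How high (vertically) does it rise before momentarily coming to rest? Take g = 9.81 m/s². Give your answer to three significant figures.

For this body I = 0.8MR², i.e. k = I/(MR²) = 0.8.
The rolling condition ω = v/R makes the rotational term ½I(v/R)² = ½kMv², so KE_total = ½(1+k)Mv² = (9/10)Mv².
At the top the kinetic energy is zero, so (9/10)Mv₀² = Mgh.
Thus h = (1+k)v₀²/(2g) = 1.8 × 7.83² / (2 × 9.81) ≈ 5.62 m.

h ≈ 5.62 m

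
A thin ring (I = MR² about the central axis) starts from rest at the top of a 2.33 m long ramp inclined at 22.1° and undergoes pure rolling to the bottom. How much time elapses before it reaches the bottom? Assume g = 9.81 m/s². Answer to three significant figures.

t ≈ 1.59 s

The moment of inertia is MR², giving k ≡ I/(MR²) = 1.
Newton's second law down the slope: Mg sinθ − f = Ma. The torque equation fR = Iα (with α = a/R) gives f = kMa.
Hence a = g sinθ/(1+k) = 9.81×sin22.1°/2 = 1.845 m/s².
Starting from rest, L = ½at², so t = √(2L/a) = √(2×2.33/1.845) ≈ 1.59 s.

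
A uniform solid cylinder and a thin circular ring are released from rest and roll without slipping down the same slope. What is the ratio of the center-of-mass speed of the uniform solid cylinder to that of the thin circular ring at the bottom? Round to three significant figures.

Each satisfies Mgh = ½(1+k)Mv² with k = I/(MR²), so v ∝ 1/√(1+k).
For the uniform solid cylinder k = 0.5; for the thin circular ring k = 1.
v₁/v₂ = √((1+k₂)/(1+k₁)) = √(2/1.5) ≈ 1.15.

v_ratio ≈ 1.15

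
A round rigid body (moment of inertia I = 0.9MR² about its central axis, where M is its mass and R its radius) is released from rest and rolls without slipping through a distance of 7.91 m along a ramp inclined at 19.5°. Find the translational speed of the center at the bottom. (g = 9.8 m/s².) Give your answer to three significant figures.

Here I = 0.9MR², so the shape factor k = I/(MR²) = 0.9.
The rolling condition ω = v/R makes the rotational term ½I(v/R)² = ½kMv², so KE_total = ½(1+k)Mv² = (19/20)Mv².
The vertical drop is h = L sinθ = 7.91 × sin19.5° = 2.64 m.
Energy conservation: Mgh = (19/20)Mv², so v = √(2gh/(1+k)) = √(2 × 9.8 × 2.64 / 1.9) ≈ 5.22 m/s.

v ≈ 5.22 m/s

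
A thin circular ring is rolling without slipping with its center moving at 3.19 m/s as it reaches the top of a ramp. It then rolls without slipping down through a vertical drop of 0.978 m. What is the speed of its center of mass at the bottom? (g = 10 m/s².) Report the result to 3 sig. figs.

For this body I = MR², i.e. k = I/(MR²) = 1.
The rolling condition ω = v/R makes the rotational term ½I(v/R)² = ½kMv², so KE_total = ½(1+k)Mv² = Mv².
Energy conservation: Mv₀² + Mgh = Mv², so v² = v₀² + 2gh/(1+k).
v = √(3.19² + 2×10×0.978/2) = √19.96 ≈ 4.47 m/s.

v ≈ 4.47 m/s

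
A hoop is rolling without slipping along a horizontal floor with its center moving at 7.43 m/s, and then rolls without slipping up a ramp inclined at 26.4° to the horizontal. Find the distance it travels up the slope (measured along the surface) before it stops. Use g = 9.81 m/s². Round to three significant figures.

d ≈ 12.7 m

Here I = MR², so the shape factor k = I/(MR²) = 1.
The rolling condition ω = v/R makes the rotational term ½I(v/R)² = ½kMv², so KE_total = ½(1+k)Mv² = Mv².
Setting this equal to Mgh gives the vertical rise h = (1+k)v₀²/(2g) = 2×7.43²/(2×9.81) = 5.627 m.
Along the incline, d = h/sinθ = 5.627/sin26.4° ≈ 12.7 m.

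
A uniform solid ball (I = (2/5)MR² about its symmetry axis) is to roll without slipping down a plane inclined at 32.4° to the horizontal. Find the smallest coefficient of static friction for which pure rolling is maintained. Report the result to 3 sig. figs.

μ_min ≈ 0.181

For this body I = (2/5)MR², i.e. k = I/(MR²) = 0.4.
Along the incline Mg sinθ − f = Ma, and torque about the center fR = Iα = kMR²(a/R) gives f = kMa.
These give a = g sinθ/(1+k) and the required friction f = kMg sinθ/(1+k).
With N = Mg cosθ, the no-slip condition f ≤ μN gives μ_min = f/N = k tanθ/(1+k).
μ_min = 0.4 × tan32.4° / 1.4 ≈ 0.181.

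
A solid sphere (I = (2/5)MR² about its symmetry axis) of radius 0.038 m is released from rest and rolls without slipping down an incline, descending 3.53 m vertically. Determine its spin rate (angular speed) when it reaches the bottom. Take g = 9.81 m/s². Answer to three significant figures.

Here I = (2/5)MR², so the shape factor k = I/(MR²) = 0.4.
The rolling condition ω = v/R makes the rotational term ½I(v/R)² = ½kMv², so KE_total = ½(1+k)Mv² = (7/10)Mv².
Energy conservation Mgh = ½(1+k)Mv² gives v = √(2gh/(1+k)) = √(2 × 9.81 × 3.53 / 1.4) = 7.034 m/s.
The angular speed follows from ω = v/R = 7.034/0.038 ≈ 185 rad/s.

ω ≈ 185 rad/s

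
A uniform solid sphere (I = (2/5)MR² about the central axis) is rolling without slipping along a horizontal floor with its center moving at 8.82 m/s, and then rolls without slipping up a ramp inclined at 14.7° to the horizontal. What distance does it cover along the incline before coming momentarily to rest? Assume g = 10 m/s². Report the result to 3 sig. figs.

The moment of inertia is (2/5)MR², giving k ≡ I/(MR²) = 0.4.
The rolling condition ω = v/R makes the rotational term ½I(v/R)² = ½kMv², so KE_total = ½(1+k)Mv² = (7/10)Mv².
Setting this equal to Mgh gives the vertical rise h = (1+k)v₀²/(2g) = 1.4×8.82²/(2×10) = 5.445 m.
The distance along the slope is d = h/sinθ = 5.445/sin14.7° ≈ 21.5 m.

d ≈ 21.5 m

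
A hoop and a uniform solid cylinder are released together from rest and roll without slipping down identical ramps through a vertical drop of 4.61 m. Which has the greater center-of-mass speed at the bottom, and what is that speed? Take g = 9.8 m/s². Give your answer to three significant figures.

For rolling without slipping, Mgh = ½(1+k)Mv² where k = I/(MR²), so v = √(2gh/(1+k)).
Hoop: k = 1, giving v = √(2×9.8×4.61/2) = 6.721 m/s.
Uniform solid cylinder: k = 0.5, giving v = √(2×9.8×4.61/1.5) = 7.761 m/s.
The smaller k wins: the uniform solid cylinder, at ≈ 7.76 m/s.

the uniform solid cylinder, at v ≈ 7.76 m/s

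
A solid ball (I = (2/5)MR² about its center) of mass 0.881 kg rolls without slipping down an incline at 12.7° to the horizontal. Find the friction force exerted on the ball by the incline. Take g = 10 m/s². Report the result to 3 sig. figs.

f ≈ 0.553 N

With I = (2/5)MR², the ratio k = I/(MR²) is 0.4.
Along the incline Mg sinθ − f = Ma, and torque about the center fR = Iα = kMR²(a/R) gives f = kMa.
Combining, a = g sinθ/(1+k) and f = kMa = kMg sinθ/(1+k).
f = 0.4 × 0.881 × 10 × sin12.7° / 1.4 ≈ 0.553 N.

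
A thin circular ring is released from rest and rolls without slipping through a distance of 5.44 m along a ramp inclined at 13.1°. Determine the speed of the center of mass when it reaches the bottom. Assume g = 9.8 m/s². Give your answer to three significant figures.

v ≈ 3.48 m/s

For this body I = MR², i.e. k = I/(MR²) = 1.
Pure rolling means v = ωR; then KE = ½Mv² + ½I(v/R)² = ½(1+k)Mv² = Mv².
The vertical drop is h = L sinθ = 5.44 × sin13.1° = 1.233 m.
Setting Mgh = Mv² gives v = √(2gh/(1+k)) = √(2·9.8·1.233/2) ≈ 3.48 m/s.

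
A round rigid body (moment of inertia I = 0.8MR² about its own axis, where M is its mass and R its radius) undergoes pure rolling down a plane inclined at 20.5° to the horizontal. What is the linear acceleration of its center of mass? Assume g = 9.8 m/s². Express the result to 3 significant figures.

With I = 0.8MR², the ratio k = I/(MR²) is 0.8.
Translational: Mg sinθ − f = Ma. Rotational about the CM: fR = Iα = kMRa, so f = kMa.
Eliminating f: Mg sinθ = (1+k)Ma, so a = g sinθ/(1+k) = 9.8 × sin20.5° / 1.8 ≈ 1.91 m/s².

a ≈ 1.91 m/s²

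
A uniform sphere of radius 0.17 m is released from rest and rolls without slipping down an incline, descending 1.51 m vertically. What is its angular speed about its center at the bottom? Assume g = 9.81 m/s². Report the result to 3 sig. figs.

Here I = (2/5)MR², so the shape factor k = I/(MR²) = 0.4.
Rolling without slipping gives ω = v/R, so the total kinetic energy is ½Mv² + ½Iω² = ½(1+k)Mv² = (7/10)Mv².
Energy conservation Mgh = ½(1+k)Mv² gives v = √(2gh/(1+k)) = √(2 × 9.81 × 1.51 / 1.4) = 4.6 m/s.
Then ω = v/R = 4.6 / 0.17 ≈ 27.1 rad/s.

ω ≈ 27.1 rad/s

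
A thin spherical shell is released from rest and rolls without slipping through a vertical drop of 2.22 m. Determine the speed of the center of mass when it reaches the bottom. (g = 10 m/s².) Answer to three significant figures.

v ≈ 5.16 m/s

The moment of inertia is (2/3)MR², giving k ≡ I/(MR²) = 2/3.
The rolling condition ω = v/R makes the rotational term ½I(v/R)² = ½kMv², so KE_total = ½(1+k)Mv² = (5/6)Mv².
Setting Mgh = (5/6)Mv² gives v = √(2gh/(1+k)) = √(2·10·2.22/1.667) ≈ 5.16 m/s.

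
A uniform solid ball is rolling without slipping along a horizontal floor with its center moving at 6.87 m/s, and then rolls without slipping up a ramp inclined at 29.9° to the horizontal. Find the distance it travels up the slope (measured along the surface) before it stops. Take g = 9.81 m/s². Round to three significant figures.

d ≈ 6.76 m

The moment of inertia is (2/5)MR², giving k ≡ I/(MR²) = 0.4.
Pure rolling means v = ωR; then KE = ½Mv² + ½I(v/R)² = ½(1+k)Mv² = (7/10)Mv².
Setting this equal to Mgh gives the vertical rise h = (1+k)v₀²/(2g) = 1.4×6.87²/(2×9.81) = 3.368 m.
Along the incline, d = h/sinθ = 3.368/sin29.9° ≈ 6.76 m.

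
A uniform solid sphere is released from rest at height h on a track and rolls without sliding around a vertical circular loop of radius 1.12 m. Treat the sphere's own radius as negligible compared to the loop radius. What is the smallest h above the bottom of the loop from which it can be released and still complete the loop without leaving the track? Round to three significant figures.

For this body I = (2/5)MR², i.e. k = I/(MR²) = 0.4.
At the top of the loop, the minimum-contact condition is Mg = Mv_top²/r, so v_top² = gr.
With ω = v/R, the kinetic energy at speed v is ½(1+k)Mv² = (7/10)Mv².
Energy conservation from release (height h) to the top (height 2r): Mgh = Mg(2r) + (7/10)M·gr.
Thus h_min = 2r + (1+k)r/2 = r(2 + 1.4/2) = 1.12 × 2.7 ≈ 3.02 m.

h_min ≈ 3.02 m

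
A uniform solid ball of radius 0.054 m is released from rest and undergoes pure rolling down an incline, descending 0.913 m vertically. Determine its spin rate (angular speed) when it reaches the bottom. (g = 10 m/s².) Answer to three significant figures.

For this body I = (2/5)MR², i.e. k = I/(MR²) = 0.4.
Rolling without slipping gives ω = v/R, so the total kinetic energy is ½Mv² + ½Iω² = ½(1+k)Mv² = (7/10)Mv².
Energy conservation Mgh = ½(1+k)Mv² gives v = √(2gh/(1+k)) = √(2 × 10 × 0.913 / 1.4) = 3.611 m/s.
Then ω = v/R = 3.611 / 0.054 ≈ 66.9 rad/s.

ω ≈ 66.9 rad/s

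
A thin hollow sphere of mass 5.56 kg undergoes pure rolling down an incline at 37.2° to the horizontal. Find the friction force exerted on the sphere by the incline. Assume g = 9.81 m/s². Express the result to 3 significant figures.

f ≈ 13.2 N

The moment of inertia is (2/3)MR², giving k ≡ I/(MR²) = 2/3.
Along the incline Mg sinθ − f = Ma, and torque about the center fR = Iα = kMR²(a/R) gives f = kMa.
Combining, a = g sinθ/(1+k) and f = kMa = kMg sinθ/(1+k).
f = (2/3) × 5.56 × 9.81 × sin37.2° / 1.667 ≈ 13.2 N.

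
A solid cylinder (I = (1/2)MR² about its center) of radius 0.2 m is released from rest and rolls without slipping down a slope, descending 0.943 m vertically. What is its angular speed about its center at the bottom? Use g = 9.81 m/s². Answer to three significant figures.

ω ≈ 17.6 rad/s

For this body I = (1/2)MR², i.e. k = I/(MR²) = 0.5.
Since it rolls without slipping, ω = v/R and KE = ½Mv² + ½Iω² = ½(1+k)Mv² = (3/4)Mv².
Energy conservation Mgh = ½(1+k)Mv² gives v = √(2gh/(1+k)) = √(2 × 9.81 × 0.943 / 1.5) = 3.512 m/s.
Then ω = v/R = 3.512 / 0.2 ≈ 17.6 rad/s.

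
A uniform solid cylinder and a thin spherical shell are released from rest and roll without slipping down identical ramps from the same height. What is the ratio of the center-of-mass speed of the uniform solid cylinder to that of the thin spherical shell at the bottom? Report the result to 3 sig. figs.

Each satisfies Mgh = ½(1+k)Mv² with k = I/(MR²), so v ∝ 1/√(1+k).
For the uniform solid cylinder k = 0.5; for the thin spherical shell k = 2/3.
v₁/v₂ = √((1+k₂)/(1+k₁)) = √(1.667/1.5) ≈ 1.05.

v_ratio ≈ 1.05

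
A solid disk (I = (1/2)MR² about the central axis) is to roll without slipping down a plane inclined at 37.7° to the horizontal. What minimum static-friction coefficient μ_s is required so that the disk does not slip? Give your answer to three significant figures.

μ_min ≈ 0.258

For this body I = (1/2)MR², i.e. k = I/(MR²) = 0.5.
Translational: Mg sinθ − f = Ma. Rotational about the CM: fR = Iα = kMRa, so f = kMa.
These give a = g sinθ/(1+k) and the required friction f = kMg sinθ/(1+k).
With N = Mg cosθ, the no-slip condition f ≤ μN gives μ_min = f/N = k tanθ/(1+k).
μ_min = 0.5 × tan37.7° / 1.5 ≈ 0.258.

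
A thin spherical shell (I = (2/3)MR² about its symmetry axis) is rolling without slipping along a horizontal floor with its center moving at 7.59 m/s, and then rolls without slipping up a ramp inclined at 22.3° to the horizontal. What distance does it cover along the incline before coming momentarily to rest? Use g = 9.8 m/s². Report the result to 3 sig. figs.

With I = (2/3)MR², the ratio k = I/(MR²) is 2/3.
Rolling without slipping gives ω = v/R, so the total kinetic energy is ½Mv² + ½Iω² = ½(1+k)Mv² = (5/6)Mv².
Setting this equal to Mgh gives the vertical rise h = (1+k)v₀²/(2g) = 1.667×7.59²/(2×9.8) = 4.899 m.
The distance along the slope is d = h/sinθ = 4.899/sin22.3° ≈ 12.9 m.

d ≈ 12.9 m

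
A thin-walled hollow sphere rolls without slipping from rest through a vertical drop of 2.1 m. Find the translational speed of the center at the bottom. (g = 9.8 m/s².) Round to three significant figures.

v ≈ 4.97 m/s

Here I = (2/3)MR², so the shape factor k = I/(MR²) = 2/3.
The rolling condition ω = v/R makes the rotational term ½I(v/R)² = ½kMv², so KE_total = ½(1+k)Mv² = (5/6)Mv².
Energy conservation: Mgh = (5/6)Mv², so v = √(2gh/(1+k)) = √(2 × 9.8 × 2.1 / 1.667) ≈ 4.97 m/s.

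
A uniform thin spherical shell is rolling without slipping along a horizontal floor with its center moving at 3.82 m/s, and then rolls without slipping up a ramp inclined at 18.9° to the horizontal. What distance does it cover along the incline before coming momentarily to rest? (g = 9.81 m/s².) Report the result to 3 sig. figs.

d ≈ 3.83 m

Here I = (2/3)MR², so the shape factor k = I/(MR²) = 2/3.
The rolling condition ω = v/R makes the rotational term ½I(v/R)² = ½kMv², so KE_total = ½(1+k)Mv² = (5/6)Mv².
Setting this equal to Mgh gives the vertical rise h = (1+k)v₀²/(2g) = 1.667×3.82²/(2×9.81) = 1.24 m.
Along the incline, d = h/sinθ = 1.24/sin18.9° ≈ 3.83 m.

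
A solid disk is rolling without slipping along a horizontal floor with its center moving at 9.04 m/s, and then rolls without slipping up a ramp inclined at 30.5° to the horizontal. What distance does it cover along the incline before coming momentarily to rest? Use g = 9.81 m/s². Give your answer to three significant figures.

d ≈ 12.3 m

Here I = (1/2)MR², so the shape factor k = I/(MR²) = 0.5.
Pure rolling means v = ωR; then KE = ½Mv² + ½I(v/R)² = ½(1+k)Mv² = (3/4)Mv².
Setting this equal to Mgh gives the vertical rise h = (1+k)v₀²/(2g) = 1.5×9.04²/(2×9.81) = 6.248 m.
Along the incline, d = h/sinθ = 6.248/sin30.5° ≈ 12.3 m.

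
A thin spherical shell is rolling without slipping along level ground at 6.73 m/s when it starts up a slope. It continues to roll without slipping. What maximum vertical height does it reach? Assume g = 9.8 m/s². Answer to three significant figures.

h ≈ 3.85 m

Here I = (2/3)MR², so the shape factor k = I/(MR²) = 2/3.
Since it rolls without slipping, ω = v/R and KE = ½Mv² + ½Iω² = ½(1+k)Mv² = (5/6)Mv².
At the top the kinetic energy is zero, so (5/6)Mv₀² = Mgh.
Thus h = (1+k)v₀²/(2g) = 1.667 × 6.73² / (2 × 9.8) ≈ 3.85 m.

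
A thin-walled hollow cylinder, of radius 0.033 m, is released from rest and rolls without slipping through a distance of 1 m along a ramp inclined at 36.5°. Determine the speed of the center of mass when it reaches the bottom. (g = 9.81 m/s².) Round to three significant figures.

v ≈ 2.42 m/s

Here I = MR², so the shape factor k = I/(MR²) = 1.
Rolling without slipping gives ω = v/R, so the total kinetic energy is ½Mv² + ½Iω² = ½(1+k)Mv² = Mv².
The vertical drop is h = L sinθ = 1 × sin36.5° = 0.5948 m.
Energy conservation: Mgh = Mv², so v = √(2gh/(1+k)) = √(2 × 9.81 × 0.5948 / 2) ≈ 2.42 m/s.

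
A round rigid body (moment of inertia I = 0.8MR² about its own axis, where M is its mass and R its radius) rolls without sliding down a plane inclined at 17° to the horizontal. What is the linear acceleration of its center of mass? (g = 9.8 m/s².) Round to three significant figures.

The moment of inertia is 0.8MR², giving k ≡ I/(MR²) = 0.8.
Along the incline Mg sinθ − f = Ma, and torque about the center fR = Iα = kMR²(a/R) gives f = kMa.
Eliminating f: Mg sinθ = (1+k)Ma, so a = g sinθ/(1+k) = 9.8 × sin17° / 1.8 ≈ 1.59 m/s².

a ≈ 1.59 m/s²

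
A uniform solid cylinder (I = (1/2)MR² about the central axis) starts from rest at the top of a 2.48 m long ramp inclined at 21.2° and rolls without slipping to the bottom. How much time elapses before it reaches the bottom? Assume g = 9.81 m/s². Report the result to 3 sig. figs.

For this body I = (1/2)MR², i.e. k = I/(MR²) = 0.5.
Newton's second law down the slope: Mg sinθ − f = Ma. The torque equation fR = Iα (with α = a/R) gives f = kMa.
Hence a = g sinθ/(1+k) = 9.81×sin21.2°/1.5 = 2.365 m/s².
Starting from rest, L = ½at², so t = √(2L/a) = √(2×2.48/2.365) ≈ 1.45 s.

t ≈ 1.45 s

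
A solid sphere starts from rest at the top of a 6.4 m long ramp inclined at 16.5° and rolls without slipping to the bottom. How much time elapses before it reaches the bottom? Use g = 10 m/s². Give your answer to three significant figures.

t ≈ 2.51 s

With I = (2/5)MR², the ratio k = I/(MR²) is 0.4.
Newton's second law down the slope: Mg sinθ − f = Ma. The torque equation fR = Iα (with α = a/R) gives f = kMa.
Hence a = g sinθ/(1+k) = 10×sin16.5°/1.4 = 2.029 m/s².
With constant a from rest, t = √(2L/a) = √(2·6.4/2.029) ≈ 2.51 s.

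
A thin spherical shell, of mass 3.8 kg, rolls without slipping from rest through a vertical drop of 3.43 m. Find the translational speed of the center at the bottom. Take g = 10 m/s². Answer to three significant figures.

Here I = (2/3)MR², so the shape factor k = I/(MR²) = 2/3.
Rolling without slipping gives ω = v/R, so the total kinetic energy is ½Mv² + ½Iω² = ½(1+k)Mv² = (5/6)Mv².
Setting Mgh = (5/6)Mv² gives v = √(2gh/(1+k)) = √(2·10·3.43/1.667) ≈ 6.42 m/s.

v ≈ 6.42 m/s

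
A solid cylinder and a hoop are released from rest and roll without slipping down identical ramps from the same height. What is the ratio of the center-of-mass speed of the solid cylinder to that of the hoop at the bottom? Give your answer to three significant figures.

v_ratio ≈ 1.15

Each satisfies Mgh = ½(1+k)Mv² with k = I/(MR²), so v ∝ 1/√(1+k).
For the solid cylinder k = 0.5; for the hoop k = 1.
v₁/v₂ = √((1+k₂)/(1+k₁)) = √(2/1.5) ≈ 1.15.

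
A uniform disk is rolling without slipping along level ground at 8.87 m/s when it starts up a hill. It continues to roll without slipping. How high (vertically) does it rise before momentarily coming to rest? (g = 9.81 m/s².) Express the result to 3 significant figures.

Here I = (1/2)MR², so the shape factor k = I/(MR²) = 0.5.
The rolling condition ω = v/R makes the rotational term ½I(v/R)² = ½kMv², so KE_total = ½(1+k)Mv² = (3/4)Mv².
All of this converts to potential energy at the highest point: (3/4)Mv₀² = Mgh.
Thus h = (1+k)v₀²/(2g) = 1.5 × 8.87² / (2 × 9.81) ≈ 6.02 m.

h ≈ 6.02 m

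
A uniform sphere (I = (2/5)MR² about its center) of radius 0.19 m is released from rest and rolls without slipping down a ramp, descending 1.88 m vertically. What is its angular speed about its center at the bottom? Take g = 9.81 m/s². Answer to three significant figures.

ω ≈ 27.0 rad/s

With I = (2/5)MR², the ratio k = I/(MR²) is 0.4.
Pure rolling means v = ωR; then KE = ½Mv² + ½I(v/R)² = ½(1+k)Mv² = (7/10)Mv².
Energy conservation Mgh = ½(1+k)Mv² gives v = √(2gh/(1+k)) = √(2 × 9.81 × 1.88 / 1.4) = 5.133 m/s.
Then ω = v/R = 5.133 / 0.19 ≈ 27.0 rad/s.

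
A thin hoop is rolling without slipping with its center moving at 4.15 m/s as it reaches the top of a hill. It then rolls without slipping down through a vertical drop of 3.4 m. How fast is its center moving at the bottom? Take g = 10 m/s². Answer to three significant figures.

v ≈ 7.16 m/s

Here I = MR², so the shape factor k = I/(MR²) = 1.
Pure rolling means v = ωR; then KE = ½Mv² + ½I(v/R)² = ½(1+k)Mv² = Mv².
Energy conservation: Mv₀² + Mgh = Mv², so v² = v₀² + 2gh/(1+k).
v = √(4.15² + 2×10×3.4/2) = √51.22 ≈ 7.16 m/s.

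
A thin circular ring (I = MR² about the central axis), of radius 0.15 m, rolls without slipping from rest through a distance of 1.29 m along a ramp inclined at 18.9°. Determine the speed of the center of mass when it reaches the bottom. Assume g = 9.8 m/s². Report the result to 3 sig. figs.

The moment of inertia is MR², giving k ≡ I/(MR²) = 1.
Rolling without slipping gives ω = v/R, so the total kinetic energy is ½Mv² + ½Iω² = ½(1+k)Mv² = Mv².
The vertical drop is h = L sinθ = 1.29 × sin18.9° = 0.4179 m.
Setting Mgh = Mv² gives v = √(2gh/(1+k)) = √(2·9.8·0.4179/2) ≈ 2.02 m/s.

v ≈ 2.02 m/s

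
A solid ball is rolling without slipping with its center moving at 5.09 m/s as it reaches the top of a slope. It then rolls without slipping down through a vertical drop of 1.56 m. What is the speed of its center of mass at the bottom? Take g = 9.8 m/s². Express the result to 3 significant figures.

v ≈ 6.91 m/s

The moment of inertia is (2/5)MR², giving k ≡ I/(MR²) = 0.4.
The rolling condition ω = v/R makes the rotational term ½I(v/R)² = ½kMv², so KE_total = ½(1+k)Mv² = (7/10)Mv².
Conserving energy between top and bottom: (7/10)Mv² = (7/10)Mv₀² + Mgh, hence v² = v₀² + 2gh/(1+k).
v = √(5.09² + 2×9.8×1.56/1.4) = √47.75 ≈ 6.91 m/s.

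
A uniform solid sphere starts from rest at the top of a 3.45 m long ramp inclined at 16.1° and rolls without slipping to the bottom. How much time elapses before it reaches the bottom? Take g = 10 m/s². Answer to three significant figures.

t ≈ 1.87 s

With I = (2/5)MR², the ratio k = I/(MR²) is 0.4.
Along the incline Mg sinθ − f = Ma, and torque about the center fR = Iα = kMR²(a/R) gives f = kMa.
Hence a = g sinθ/(1+k) = 10×sin16.1°/1.4 = 1.981 m/s².
Starting from rest, L = ½at², so t = √(2L/a) = √(2×3.45/1.981) ≈ 1.87 s.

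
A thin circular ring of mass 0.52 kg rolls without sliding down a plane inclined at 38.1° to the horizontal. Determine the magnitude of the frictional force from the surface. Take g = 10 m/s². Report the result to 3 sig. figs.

f ≈ 1.60 N

Here I = MR², so the shape factor k = I/(MR²) = 1.
Translational: Mg sinθ − f = Ma. Rotational about the CM: fR = Iα = kMRa, so f = kMa.
Combining, a = g sinθ/(1+k) and f = kMa = kMg sinθ/(1+k).
f = 1 × 0.52 × 10 × sin38.1° / 2 ≈ 1.60 N.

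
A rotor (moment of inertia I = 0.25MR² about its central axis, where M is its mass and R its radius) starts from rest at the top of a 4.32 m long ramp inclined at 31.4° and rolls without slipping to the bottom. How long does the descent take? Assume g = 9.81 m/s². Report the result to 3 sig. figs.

t ≈ 1.45 s

Here I = 0.25MR², so the shape factor k = I/(MR²) = 0.25.
Along the incline Mg sinθ − f = Ma, and torque about the center fR = Iα = kMR²(a/R) gives f = kMa.
Hence a = g sinθ/(1+k) = 9.81×sin31.4°/1.25 = 4.089 m/s².
Starting from rest, L = ½at², so t = √(2L/a) = √(2×4.32/4.089) ≈ 1.45 s.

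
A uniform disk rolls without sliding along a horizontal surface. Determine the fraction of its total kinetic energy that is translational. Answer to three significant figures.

With I = (1/2)MR², the ratio k = I/(MR²) is 0.5.
Since ω = v/R, the translational part is ½Mv² and the rotational part is ½I(v/R)² = ½kMv²; the total is ½(1+k)Mv².
The translational fraction is therefore 1/(1+k) = 1/1.5 ≈ 0.667.

fraction ≈ 0.667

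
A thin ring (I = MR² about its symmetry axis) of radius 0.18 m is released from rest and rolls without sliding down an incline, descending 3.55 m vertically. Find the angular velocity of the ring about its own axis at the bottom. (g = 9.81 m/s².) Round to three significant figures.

ω ≈ 32.8 rad/s

The moment of inertia is MR², giving k ≡ I/(MR²) = 1.
Pure rolling means v = ωR; then KE = ½Mv² + ½I(v/R)² = ½(1+k)Mv² = Mv².
Energy conservation Mgh = ½(1+k)Mv² gives v = √(2gh/(1+k)) = √(2 × 9.81 × 3.55 / 2) = 5.901 m/s.
The angular speed follows from ω = v/R = 5.901/0.18 ≈ 32.8 rad/s.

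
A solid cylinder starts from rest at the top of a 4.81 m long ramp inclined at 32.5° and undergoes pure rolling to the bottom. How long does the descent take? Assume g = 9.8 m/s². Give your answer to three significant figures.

t ≈ 1.66 s

For this body I = (1/2)MR², i.e. k = I/(MR²) = 0.5.
Translational: Mg sinθ − f = Ma. Rotational about the CM: fR = Iα = kMRa, so f = kMa.
Hence a = g sinθ/(1+k) = 9.8×sin32.5°/1.5 = 3.51 m/s².
Starting from rest, L = ½at², so t = √(2L/a) = √(2×4.81/3.51) ≈ 1.66 s.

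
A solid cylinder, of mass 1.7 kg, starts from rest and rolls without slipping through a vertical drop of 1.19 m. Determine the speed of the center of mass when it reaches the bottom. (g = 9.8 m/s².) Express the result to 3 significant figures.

v ≈ 3.94 m/s

For this body I = (1/2)MR², i.e. k = I/(MR²) = 0.5.
The rolling condition ω = v/R makes the rotational term ½I(v/R)² = ½kMv², so KE_total = ½(1+k)Mv² = (3/4)Mv².
Energy conservation: Mgh = (3/4)Mv², so v = √(2gh/(1+k)) = √(2 × 9.8 × 1.19 / 1.5) ≈ 3.94 m/s.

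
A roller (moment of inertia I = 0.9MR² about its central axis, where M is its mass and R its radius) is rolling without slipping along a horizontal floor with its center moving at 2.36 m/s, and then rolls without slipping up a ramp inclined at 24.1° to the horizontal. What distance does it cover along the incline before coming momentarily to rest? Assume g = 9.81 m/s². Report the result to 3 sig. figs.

The moment of inertia is 0.9MR², giving k ≡ I/(MR²) = 0.9.
The rolling condition ω = v/R makes the rotational term ½I(v/R)² = ½kMv², so KE_total = ½(1+k)Mv² = (19/20)Mv².
Setting this equal to Mgh gives the vertical rise h = (1+k)v₀²/(2g) = 1.9×2.36²/(2×9.81) = 0.5394 m.
Along the incline, d = h/sinθ = 0.5394/sin24.1° ≈ 1.32 m.

d ≈ 1.32 m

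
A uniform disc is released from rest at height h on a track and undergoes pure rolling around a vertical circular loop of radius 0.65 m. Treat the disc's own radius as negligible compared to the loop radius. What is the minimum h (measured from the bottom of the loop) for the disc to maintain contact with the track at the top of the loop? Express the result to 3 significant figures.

h_min ≈ 1.79 m

For this body I = (1/2)MR², i.e. k = I/(MR²) = 0.5.
At the top, contact is just lost when gravity alone supplies the centripetal force: Mg = Mv_top²/r, i.e. v_top² = gr.
With ω = v/R, the kinetic energy at speed v is ½(1+k)Mv² = (3/4)Mv².
Energy conservation from release (height h) to the top (height 2r): Mgh = Mg(2r) + (3/4)M·gr.
Thus h_min = 2r + (1+k)r/2 = r(2 + 1.5/2) = 0.65 × 2.75 ≈ 1.79 m.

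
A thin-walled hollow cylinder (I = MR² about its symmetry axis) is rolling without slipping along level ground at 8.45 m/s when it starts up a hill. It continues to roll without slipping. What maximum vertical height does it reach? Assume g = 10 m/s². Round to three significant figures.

For this body I = MR², i.e. k = I/(MR²) = 1.
Rolling without slipping gives ω = v/R, so the total kinetic energy is ½Mv² + ½Iω² = ½(1+k)Mv² = Mv².
At the top the kinetic energy is zero, so Mv₀² = Mgh.
Thus h = (1+k)v₀²/(2g) = 2 × 8.45² / (2 × 10) ≈ 7.14 m.

h ≈ 7.14 m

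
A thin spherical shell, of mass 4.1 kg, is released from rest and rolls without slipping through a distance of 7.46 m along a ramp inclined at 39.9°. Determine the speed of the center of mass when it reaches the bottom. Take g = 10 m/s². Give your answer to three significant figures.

v ≈ 7.58 m/s

Here I = (2/3)MR², so the shape factor k = I/(MR²) = 2/3.
The rolling condition ω = v/R makes the rotational term ½I(v/R)² = ½kMv², so KE_total = ½(1+k)Mv² = (5/6)Mv².
The vertical drop is h = L sinθ = 7.46 × sin39.9° = 4.785 m.
Energy conservation: Mgh = (5/6)Mv², so v = √(2gh/(1+k)) = √(2 × 10 × 4.785 / 1.667) ≈ 7.58 m/s.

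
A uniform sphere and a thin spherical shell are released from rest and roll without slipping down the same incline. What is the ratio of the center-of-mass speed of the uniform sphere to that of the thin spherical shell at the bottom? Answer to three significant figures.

Each satisfies Mgh = ½(1+k)Mv² with k = I/(MR²), so v ∝ 1/√(1+k).
For the uniform sphere k = 0.4; for the thin spherical shell k = 2/3.
v₁/v₂ = √((1+k₂)/(1+k₁)) = √(1.667/1.4) ≈ 1.09.

v_ratio ≈ 1.09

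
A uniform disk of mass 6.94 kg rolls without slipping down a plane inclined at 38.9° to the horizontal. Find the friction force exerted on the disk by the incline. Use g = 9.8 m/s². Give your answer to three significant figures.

f ≈ 14.2 N

With I = (1/2)MR², the ratio k = I/(MR²) is 0.5.
Along the incline Mg sinθ − f = Ma, and torque about the center fR = Iα = kMR²(a/R) gives f = kMa.
Combining, a = g sinθ/(1+k) and f = kMa = kMg sinθ/(1+k).
f = 0.5 × 6.94 × 9.8 × sin38.9° / 1.5 ≈ 14.2 N.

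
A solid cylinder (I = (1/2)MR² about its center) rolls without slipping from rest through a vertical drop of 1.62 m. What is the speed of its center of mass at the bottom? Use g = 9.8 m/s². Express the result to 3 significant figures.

Here I = (1/2)MR², so the shape factor k = I/(MR²) = 0.5.
Rolling without slipping gives ω = v/R, so the total kinetic energy is ½Mv² + ½Iω² = ½(1+k)Mv² = (3/4)Mv².
Energy conservation: Mgh = (3/4)Mv², so v = √(2gh/(1+k)) = √(2 × 9.8 × 1.62 / 1.5) ≈ 4.60 m/s.

v ≈ 4.60 m/s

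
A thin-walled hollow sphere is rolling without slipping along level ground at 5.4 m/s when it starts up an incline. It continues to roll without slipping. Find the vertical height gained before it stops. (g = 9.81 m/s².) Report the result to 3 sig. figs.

h ≈ 2.48 m

With I = (2/3)MR², the ratio k = I/(MR²) is 2/3.
Since it rolls without slipping, ω = v/R and KE = ½Mv² + ½Iω² = ½(1+k)Mv² = (5/6)Mv².
All of this converts to potential energy at the highest point: (5/6)Mv₀² = Mgh.
Thus h = (1+k)v₀²/(2g) = 1.667 × 5.4² / (2 × 9.81) ≈ 2.48 m.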